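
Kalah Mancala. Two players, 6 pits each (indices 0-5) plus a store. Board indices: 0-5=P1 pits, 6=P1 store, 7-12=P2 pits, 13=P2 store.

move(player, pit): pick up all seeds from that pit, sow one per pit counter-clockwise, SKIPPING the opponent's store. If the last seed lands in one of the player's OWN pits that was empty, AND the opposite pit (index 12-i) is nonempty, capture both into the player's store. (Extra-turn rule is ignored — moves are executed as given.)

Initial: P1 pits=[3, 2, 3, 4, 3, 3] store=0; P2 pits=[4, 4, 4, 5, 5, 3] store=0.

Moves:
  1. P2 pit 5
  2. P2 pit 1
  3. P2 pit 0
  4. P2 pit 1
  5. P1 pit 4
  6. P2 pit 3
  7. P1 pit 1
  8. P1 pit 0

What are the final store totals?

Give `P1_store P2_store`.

Answer: 10 7

Derivation:
Move 1: P2 pit5 -> P1=[4,3,3,4,3,3](0) P2=[4,4,4,5,5,0](1)
Move 2: P2 pit1 -> P1=[0,3,3,4,3,3](0) P2=[4,0,5,6,6,0](6)
Move 3: P2 pit0 -> P1=[0,3,3,4,3,3](0) P2=[0,1,6,7,7,0](6)
Move 4: P2 pit1 -> P1=[0,3,3,4,3,3](0) P2=[0,0,7,7,7,0](6)
Move 5: P1 pit4 -> P1=[0,3,3,4,0,4](1) P2=[1,0,7,7,7,0](6)
Move 6: P2 pit3 -> P1=[1,4,4,5,0,4](1) P2=[1,0,7,0,8,1](7)
Move 7: P1 pit1 -> P1=[1,0,5,6,1,5](1) P2=[1,0,7,0,8,1](7)
Move 8: P1 pit0 -> P1=[0,0,5,6,1,5](10) P2=[1,0,7,0,0,1](7)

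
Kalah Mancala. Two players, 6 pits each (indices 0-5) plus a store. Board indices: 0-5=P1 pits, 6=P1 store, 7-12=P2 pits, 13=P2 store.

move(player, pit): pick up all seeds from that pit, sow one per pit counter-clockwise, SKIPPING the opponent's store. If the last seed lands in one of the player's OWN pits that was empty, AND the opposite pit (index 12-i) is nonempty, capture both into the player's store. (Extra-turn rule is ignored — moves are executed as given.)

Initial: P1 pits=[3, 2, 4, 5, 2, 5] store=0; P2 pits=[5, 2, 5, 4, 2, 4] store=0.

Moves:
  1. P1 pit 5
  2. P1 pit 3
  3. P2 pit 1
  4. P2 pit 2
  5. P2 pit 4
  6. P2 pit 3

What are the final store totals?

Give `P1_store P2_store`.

Answer: 2 3

Derivation:
Move 1: P1 pit5 -> P1=[3,2,4,5,2,0](1) P2=[6,3,6,5,2,4](0)
Move 2: P1 pit3 -> P1=[3,2,4,0,3,1](2) P2=[7,4,6,5,2,4](0)
Move 3: P2 pit1 -> P1=[3,2,4,0,3,1](2) P2=[7,0,7,6,3,5](0)
Move 4: P2 pit2 -> P1=[4,3,5,0,3,1](2) P2=[7,0,0,7,4,6](1)
Move 5: P2 pit4 -> P1=[5,4,5,0,3,1](2) P2=[7,0,0,7,0,7](2)
Move 6: P2 pit3 -> P1=[6,5,6,1,3,1](2) P2=[7,0,0,0,1,8](3)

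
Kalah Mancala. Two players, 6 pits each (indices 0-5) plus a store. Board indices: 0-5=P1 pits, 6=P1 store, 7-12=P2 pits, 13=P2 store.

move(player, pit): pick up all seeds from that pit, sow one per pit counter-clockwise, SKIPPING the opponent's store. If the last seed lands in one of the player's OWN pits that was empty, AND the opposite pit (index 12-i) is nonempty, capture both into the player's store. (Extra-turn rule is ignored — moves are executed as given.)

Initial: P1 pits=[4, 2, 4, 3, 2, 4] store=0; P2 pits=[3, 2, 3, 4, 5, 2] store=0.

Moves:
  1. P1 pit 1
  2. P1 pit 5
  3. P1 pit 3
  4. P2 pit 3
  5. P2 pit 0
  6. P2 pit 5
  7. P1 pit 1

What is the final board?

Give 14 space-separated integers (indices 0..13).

Answer: 6 0 7 0 3 1 2 0 4 5 1 7 0 2

Derivation:
Move 1: P1 pit1 -> P1=[4,0,5,4,2,4](0) P2=[3,2,3,4,5,2](0)
Move 2: P1 pit5 -> P1=[4,0,5,4,2,0](1) P2=[4,3,4,4,5,2](0)
Move 3: P1 pit3 -> P1=[4,0,5,0,3,1](2) P2=[5,3,4,4,5,2](0)
Move 4: P2 pit3 -> P1=[5,0,5,0,3,1](2) P2=[5,3,4,0,6,3](1)
Move 5: P2 pit0 -> P1=[5,0,5,0,3,1](2) P2=[0,4,5,1,7,4](1)
Move 6: P2 pit5 -> P1=[6,1,6,0,3,1](2) P2=[0,4,5,1,7,0](2)
Move 7: P1 pit1 -> P1=[6,0,7,0,3,1](2) P2=[0,4,5,1,7,0](2)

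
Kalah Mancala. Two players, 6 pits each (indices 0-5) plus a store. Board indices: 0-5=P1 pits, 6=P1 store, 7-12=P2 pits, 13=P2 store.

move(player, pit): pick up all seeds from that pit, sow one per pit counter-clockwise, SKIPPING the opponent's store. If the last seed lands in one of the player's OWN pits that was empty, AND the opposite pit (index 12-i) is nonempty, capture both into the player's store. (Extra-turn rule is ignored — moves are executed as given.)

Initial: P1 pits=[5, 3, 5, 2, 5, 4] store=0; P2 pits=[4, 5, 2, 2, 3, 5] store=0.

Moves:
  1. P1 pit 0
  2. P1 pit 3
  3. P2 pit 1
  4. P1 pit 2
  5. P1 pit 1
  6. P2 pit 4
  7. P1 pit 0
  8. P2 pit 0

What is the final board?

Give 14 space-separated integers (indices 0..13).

Answer: 0 2 1 2 9 8 2 0 2 4 4 1 8 2

Derivation:
Move 1: P1 pit0 -> P1=[0,4,6,3,6,5](0) P2=[4,5,2,2,3,5](0)
Move 2: P1 pit3 -> P1=[0,4,6,0,7,6](1) P2=[4,5,2,2,3,5](0)
Move 3: P2 pit1 -> P1=[0,4,6,0,7,6](1) P2=[4,0,3,3,4,6](1)
Move 4: P1 pit2 -> P1=[0,4,0,1,8,7](2) P2=[5,1,3,3,4,6](1)
Move 5: P1 pit1 -> P1=[0,0,1,2,9,8](2) P2=[5,1,3,3,4,6](1)
Move 6: P2 pit4 -> P1=[1,1,1,2,9,8](2) P2=[5,1,3,3,0,7](2)
Move 7: P1 pit0 -> P1=[0,2,1,2,9,8](2) P2=[5,1,3,3,0,7](2)
Move 8: P2 pit0 -> P1=[0,2,1,2,9,8](2) P2=[0,2,4,4,1,8](2)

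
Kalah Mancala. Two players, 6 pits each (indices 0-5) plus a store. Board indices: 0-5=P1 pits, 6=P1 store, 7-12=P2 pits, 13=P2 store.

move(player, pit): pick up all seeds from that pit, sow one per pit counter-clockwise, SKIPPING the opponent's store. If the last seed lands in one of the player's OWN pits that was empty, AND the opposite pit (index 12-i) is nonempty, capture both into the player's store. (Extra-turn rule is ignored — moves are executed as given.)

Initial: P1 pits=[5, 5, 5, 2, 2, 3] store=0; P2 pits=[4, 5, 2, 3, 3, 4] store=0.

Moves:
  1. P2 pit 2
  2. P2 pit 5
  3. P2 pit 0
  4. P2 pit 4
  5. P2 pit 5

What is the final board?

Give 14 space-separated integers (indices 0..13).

Move 1: P2 pit2 -> P1=[5,5,5,2,2,3](0) P2=[4,5,0,4,4,4](0)
Move 2: P2 pit5 -> P1=[6,6,6,2,2,3](0) P2=[4,5,0,4,4,0](1)
Move 3: P2 pit0 -> P1=[6,6,6,2,2,3](0) P2=[0,6,1,5,5,0](1)
Move 4: P2 pit4 -> P1=[7,7,7,2,2,3](0) P2=[0,6,1,5,0,1](2)
Move 5: P2 pit5 -> P1=[7,7,7,2,2,3](0) P2=[0,6,1,5,0,0](3)

Answer: 7 7 7 2 2 3 0 0 6 1 5 0 0 3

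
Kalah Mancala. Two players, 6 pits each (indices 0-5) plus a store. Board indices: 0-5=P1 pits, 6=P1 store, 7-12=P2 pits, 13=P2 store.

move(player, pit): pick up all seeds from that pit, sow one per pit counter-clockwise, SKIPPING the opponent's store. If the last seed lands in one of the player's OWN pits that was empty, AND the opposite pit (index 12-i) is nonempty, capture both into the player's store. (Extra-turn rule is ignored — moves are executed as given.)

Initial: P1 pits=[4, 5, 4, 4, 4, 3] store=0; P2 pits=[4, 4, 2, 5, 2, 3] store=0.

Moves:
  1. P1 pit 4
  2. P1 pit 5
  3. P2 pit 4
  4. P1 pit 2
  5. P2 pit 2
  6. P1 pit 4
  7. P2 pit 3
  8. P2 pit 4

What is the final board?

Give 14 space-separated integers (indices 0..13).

Answer: 5 6 1 5 0 2 3 6 6 0 0 0 7 3

Derivation:
Move 1: P1 pit4 -> P1=[4,5,4,4,0,4](1) P2=[5,5,2,5,2,3](0)
Move 2: P1 pit5 -> P1=[4,5,4,4,0,0](2) P2=[6,6,3,5,2,3](0)
Move 3: P2 pit4 -> P1=[4,5,4,4,0,0](2) P2=[6,6,3,5,0,4](1)
Move 4: P1 pit2 -> P1=[4,5,0,5,1,1](3) P2=[6,6,3,5,0,4](1)
Move 5: P2 pit2 -> P1=[4,5,0,5,1,1](3) P2=[6,6,0,6,1,5](1)
Move 6: P1 pit4 -> P1=[4,5,0,5,0,2](3) P2=[6,6,0,6,1,5](1)
Move 7: P2 pit3 -> P1=[5,6,1,5,0,2](3) P2=[6,6,0,0,2,6](2)
Move 8: P2 pit4 -> P1=[5,6,1,5,0,2](3) P2=[6,6,0,0,0,7](3)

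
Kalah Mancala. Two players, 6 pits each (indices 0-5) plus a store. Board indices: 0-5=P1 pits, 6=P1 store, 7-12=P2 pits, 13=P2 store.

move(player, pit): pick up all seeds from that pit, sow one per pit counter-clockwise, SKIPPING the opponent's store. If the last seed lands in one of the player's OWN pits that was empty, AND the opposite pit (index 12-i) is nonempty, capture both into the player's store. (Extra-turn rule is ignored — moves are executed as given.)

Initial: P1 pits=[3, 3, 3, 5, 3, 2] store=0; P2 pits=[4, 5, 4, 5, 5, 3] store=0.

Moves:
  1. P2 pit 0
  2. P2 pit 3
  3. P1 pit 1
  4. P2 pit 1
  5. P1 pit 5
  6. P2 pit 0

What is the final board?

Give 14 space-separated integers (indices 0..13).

Answer: 5 0 5 6 4 0 1 0 2 6 1 8 5 2

Derivation:
Move 1: P2 pit0 -> P1=[3,3,3,5,3,2](0) P2=[0,6,5,6,6,3](0)
Move 2: P2 pit3 -> P1=[4,4,4,5,3,2](0) P2=[0,6,5,0,7,4](1)
Move 3: P1 pit1 -> P1=[4,0,5,6,4,3](0) P2=[0,6,5,0,7,4](1)
Move 4: P2 pit1 -> P1=[5,0,5,6,4,3](0) P2=[0,0,6,1,8,5](2)
Move 5: P1 pit5 -> P1=[5,0,5,6,4,0](1) P2=[1,1,6,1,8,5](2)
Move 6: P2 pit0 -> P1=[5,0,5,6,4,0](1) P2=[0,2,6,1,8,5](2)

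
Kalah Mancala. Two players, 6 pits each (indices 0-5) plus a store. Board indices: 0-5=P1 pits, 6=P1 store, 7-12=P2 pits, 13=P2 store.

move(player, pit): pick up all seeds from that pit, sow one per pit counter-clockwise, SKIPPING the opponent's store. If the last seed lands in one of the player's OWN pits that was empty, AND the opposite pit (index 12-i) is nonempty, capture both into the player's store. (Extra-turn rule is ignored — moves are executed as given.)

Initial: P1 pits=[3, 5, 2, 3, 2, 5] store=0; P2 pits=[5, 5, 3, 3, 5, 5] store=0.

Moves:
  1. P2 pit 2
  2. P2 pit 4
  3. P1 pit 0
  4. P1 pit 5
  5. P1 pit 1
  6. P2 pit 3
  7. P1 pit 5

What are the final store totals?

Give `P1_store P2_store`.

Move 1: P2 pit2 -> P1=[3,5,2,3,2,5](0) P2=[5,5,0,4,6,6](0)
Move 2: P2 pit4 -> P1=[4,6,3,4,2,5](0) P2=[5,5,0,4,0,7](1)
Move 3: P1 pit0 -> P1=[0,7,4,5,3,5](0) P2=[5,5,0,4,0,7](1)
Move 4: P1 pit5 -> P1=[0,7,4,5,3,0](1) P2=[6,6,1,5,0,7](1)
Move 5: P1 pit1 -> P1=[0,0,5,6,4,1](2) P2=[7,7,1,5,0,7](1)
Move 6: P2 pit3 -> P1=[1,1,5,6,4,1](2) P2=[7,7,1,0,1,8](2)
Move 7: P1 pit5 -> P1=[1,1,5,6,4,0](3) P2=[7,7,1,0,1,8](2)

Answer: 3 2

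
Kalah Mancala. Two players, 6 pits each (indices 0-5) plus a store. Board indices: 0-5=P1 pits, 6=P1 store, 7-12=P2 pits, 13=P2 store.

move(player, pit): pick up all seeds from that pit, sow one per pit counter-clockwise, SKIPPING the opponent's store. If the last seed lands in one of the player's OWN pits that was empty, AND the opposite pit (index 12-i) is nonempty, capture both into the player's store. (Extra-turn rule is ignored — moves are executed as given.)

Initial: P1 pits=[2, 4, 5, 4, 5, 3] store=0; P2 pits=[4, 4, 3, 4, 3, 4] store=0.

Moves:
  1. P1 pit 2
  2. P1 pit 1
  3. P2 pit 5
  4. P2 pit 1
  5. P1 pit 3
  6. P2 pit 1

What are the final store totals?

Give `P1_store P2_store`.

Move 1: P1 pit2 -> P1=[2,4,0,5,6,4](1) P2=[5,4,3,4,3,4](0)
Move 2: P1 pit1 -> P1=[2,0,1,6,7,5](1) P2=[5,4,3,4,3,4](0)
Move 3: P2 pit5 -> P1=[3,1,2,6,7,5](1) P2=[5,4,3,4,3,0](1)
Move 4: P2 pit1 -> P1=[0,1,2,6,7,5](1) P2=[5,0,4,5,4,0](5)
Move 5: P1 pit3 -> P1=[0,1,2,0,8,6](2) P2=[6,1,5,5,4,0](5)
Move 6: P2 pit1 -> P1=[0,1,2,0,8,6](2) P2=[6,0,6,5,4,0](5)

Answer: 2 5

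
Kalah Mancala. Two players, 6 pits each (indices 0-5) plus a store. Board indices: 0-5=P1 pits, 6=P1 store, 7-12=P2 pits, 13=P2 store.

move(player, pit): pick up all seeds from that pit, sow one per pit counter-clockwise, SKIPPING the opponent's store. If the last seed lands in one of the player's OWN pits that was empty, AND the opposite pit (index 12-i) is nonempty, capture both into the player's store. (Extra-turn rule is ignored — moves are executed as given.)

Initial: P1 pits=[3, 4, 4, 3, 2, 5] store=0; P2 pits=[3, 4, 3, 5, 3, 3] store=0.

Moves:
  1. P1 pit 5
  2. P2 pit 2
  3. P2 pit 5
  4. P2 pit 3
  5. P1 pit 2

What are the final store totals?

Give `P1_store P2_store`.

Answer: 2 3

Derivation:
Move 1: P1 pit5 -> P1=[3,4,4,3,2,0](1) P2=[4,5,4,6,3,3](0)
Move 2: P2 pit2 -> P1=[3,4,4,3,2,0](1) P2=[4,5,0,7,4,4](1)
Move 3: P2 pit5 -> P1=[4,5,5,3,2,0](1) P2=[4,5,0,7,4,0](2)
Move 4: P2 pit3 -> P1=[5,6,6,4,2,0](1) P2=[4,5,0,0,5,1](3)
Move 5: P1 pit2 -> P1=[5,6,0,5,3,1](2) P2=[5,6,0,0,5,1](3)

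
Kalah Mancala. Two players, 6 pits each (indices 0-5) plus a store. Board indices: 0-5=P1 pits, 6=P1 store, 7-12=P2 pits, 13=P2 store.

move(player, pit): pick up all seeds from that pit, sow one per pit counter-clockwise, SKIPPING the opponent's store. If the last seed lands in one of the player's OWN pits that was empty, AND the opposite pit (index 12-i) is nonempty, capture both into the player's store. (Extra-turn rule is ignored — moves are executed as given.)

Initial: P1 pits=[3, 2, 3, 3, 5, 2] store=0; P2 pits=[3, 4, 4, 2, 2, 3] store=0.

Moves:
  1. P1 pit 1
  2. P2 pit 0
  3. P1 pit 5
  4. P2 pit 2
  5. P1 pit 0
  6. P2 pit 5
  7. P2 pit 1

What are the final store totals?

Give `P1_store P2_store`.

Move 1: P1 pit1 -> P1=[3,0,4,4,5,2](0) P2=[3,4,4,2,2,3](0)
Move 2: P2 pit0 -> P1=[3,0,4,4,5,2](0) P2=[0,5,5,3,2,3](0)
Move 3: P1 pit5 -> P1=[3,0,4,4,5,0](1) P2=[1,5,5,3,2,3](0)
Move 4: P2 pit2 -> P1=[4,0,4,4,5,0](1) P2=[1,5,0,4,3,4](1)
Move 5: P1 pit0 -> P1=[0,1,5,5,6,0](1) P2=[1,5,0,4,3,4](1)
Move 6: P2 pit5 -> P1=[1,2,6,5,6,0](1) P2=[1,5,0,4,3,0](2)
Move 7: P2 pit1 -> P1=[1,2,6,5,6,0](1) P2=[1,0,1,5,4,1](3)

Answer: 1 3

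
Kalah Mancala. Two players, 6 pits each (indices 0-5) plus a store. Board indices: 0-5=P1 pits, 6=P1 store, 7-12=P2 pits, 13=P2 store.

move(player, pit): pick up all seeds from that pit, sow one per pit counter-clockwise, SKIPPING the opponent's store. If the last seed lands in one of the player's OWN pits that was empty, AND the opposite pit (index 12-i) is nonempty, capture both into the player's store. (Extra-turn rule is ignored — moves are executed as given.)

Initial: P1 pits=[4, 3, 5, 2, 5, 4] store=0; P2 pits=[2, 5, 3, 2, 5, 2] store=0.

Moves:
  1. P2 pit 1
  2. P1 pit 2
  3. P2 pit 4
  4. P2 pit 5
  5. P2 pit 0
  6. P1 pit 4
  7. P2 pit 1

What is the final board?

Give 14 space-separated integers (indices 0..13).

Move 1: P2 pit1 -> P1=[4,3,5,2,5,4](0) P2=[2,0,4,3,6,3](1)
Move 2: P1 pit2 -> P1=[4,3,0,3,6,5](1) P2=[3,0,4,3,6,3](1)
Move 3: P2 pit4 -> P1=[5,4,1,4,6,5](1) P2=[3,0,4,3,0,4](2)
Move 4: P2 pit5 -> P1=[6,5,2,4,6,5](1) P2=[3,0,4,3,0,0](3)
Move 5: P2 pit0 -> P1=[6,5,2,4,6,5](1) P2=[0,1,5,4,0,0](3)
Move 6: P1 pit4 -> P1=[6,5,2,4,0,6](2) P2=[1,2,6,5,0,0](3)
Move 7: P2 pit1 -> P1=[6,5,2,4,0,6](2) P2=[1,0,7,6,0,0](3)

Answer: 6 5 2 4 0 6 2 1 0 7 6 0 0 3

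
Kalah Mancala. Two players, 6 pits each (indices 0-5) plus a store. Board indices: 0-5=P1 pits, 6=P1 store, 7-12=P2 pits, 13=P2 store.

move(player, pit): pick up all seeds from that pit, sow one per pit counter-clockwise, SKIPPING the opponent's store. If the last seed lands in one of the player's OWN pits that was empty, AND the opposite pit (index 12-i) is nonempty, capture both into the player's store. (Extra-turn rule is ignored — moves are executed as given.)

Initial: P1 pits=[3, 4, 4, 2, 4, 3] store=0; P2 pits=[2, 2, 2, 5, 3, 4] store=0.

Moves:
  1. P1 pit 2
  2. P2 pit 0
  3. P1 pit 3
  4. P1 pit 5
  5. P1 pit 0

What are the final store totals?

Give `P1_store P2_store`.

Move 1: P1 pit2 -> P1=[3,4,0,3,5,4](1) P2=[2,2,2,5,3,4](0)
Move 2: P2 pit0 -> P1=[3,4,0,3,5,4](1) P2=[0,3,3,5,3,4](0)
Move 3: P1 pit3 -> P1=[3,4,0,0,6,5](2) P2=[0,3,3,5,3,4](0)
Move 4: P1 pit5 -> P1=[3,4,0,0,6,0](3) P2=[1,4,4,6,3,4](0)
Move 5: P1 pit0 -> P1=[0,5,1,0,6,0](8) P2=[1,4,0,6,3,4](0)

Answer: 8 0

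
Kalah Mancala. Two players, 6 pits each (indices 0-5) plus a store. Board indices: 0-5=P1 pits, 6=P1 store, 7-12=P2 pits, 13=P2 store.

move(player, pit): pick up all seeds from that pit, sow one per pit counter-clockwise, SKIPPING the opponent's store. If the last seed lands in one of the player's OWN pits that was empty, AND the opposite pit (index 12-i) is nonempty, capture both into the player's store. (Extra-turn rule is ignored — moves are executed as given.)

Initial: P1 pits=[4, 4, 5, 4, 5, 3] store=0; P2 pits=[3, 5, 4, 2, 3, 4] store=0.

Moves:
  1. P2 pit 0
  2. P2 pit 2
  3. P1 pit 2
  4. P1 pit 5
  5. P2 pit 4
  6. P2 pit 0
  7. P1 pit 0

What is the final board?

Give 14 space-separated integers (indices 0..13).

Answer: 0 6 1 6 7 1 3 0 8 2 4 0 6 2

Derivation:
Move 1: P2 pit0 -> P1=[4,4,5,4,5,3](0) P2=[0,6,5,3,3,4](0)
Move 2: P2 pit2 -> P1=[5,4,5,4,5,3](0) P2=[0,6,0,4,4,5](1)
Move 3: P1 pit2 -> P1=[5,4,0,5,6,4](1) P2=[1,6,0,4,4,5](1)
Move 4: P1 pit5 -> P1=[5,4,0,5,6,0](2) P2=[2,7,1,4,4,5](1)
Move 5: P2 pit4 -> P1=[6,5,0,5,6,0](2) P2=[2,7,1,4,0,6](2)
Move 6: P2 pit0 -> P1=[6,5,0,5,6,0](2) P2=[0,8,2,4,0,6](2)
Move 7: P1 pit0 -> P1=[0,6,1,6,7,1](3) P2=[0,8,2,4,0,6](2)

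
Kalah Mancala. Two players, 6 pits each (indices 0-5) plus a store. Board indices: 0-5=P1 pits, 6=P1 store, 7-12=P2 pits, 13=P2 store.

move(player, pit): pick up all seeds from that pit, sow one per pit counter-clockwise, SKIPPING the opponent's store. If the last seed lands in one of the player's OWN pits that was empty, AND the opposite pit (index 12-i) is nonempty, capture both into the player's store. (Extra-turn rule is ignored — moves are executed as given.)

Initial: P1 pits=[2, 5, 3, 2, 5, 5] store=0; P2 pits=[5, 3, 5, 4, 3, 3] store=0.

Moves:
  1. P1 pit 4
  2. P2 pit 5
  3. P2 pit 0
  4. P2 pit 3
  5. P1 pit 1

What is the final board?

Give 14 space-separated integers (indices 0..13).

Answer: 4 0 4 3 1 7 2 1 6 7 0 5 2 3

Derivation:
Move 1: P1 pit4 -> P1=[2,5,3,2,0,6](1) P2=[6,4,6,4,3,3](0)
Move 2: P2 pit5 -> P1=[3,6,3,2,0,6](1) P2=[6,4,6,4,3,0](1)
Move 3: P2 pit0 -> P1=[3,6,3,2,0,6](1) P2=[0,5,7,5,4,1](2)
Move 4: P2 pit3 -> P1=[4,7,3,2,0,6](1) P2=[0,5,7,0,5,2](3)
Move 5: P1 pit1 -> P1=[4,0,4,3,1,7](2) P2=[1,6,7,0,5,2](3)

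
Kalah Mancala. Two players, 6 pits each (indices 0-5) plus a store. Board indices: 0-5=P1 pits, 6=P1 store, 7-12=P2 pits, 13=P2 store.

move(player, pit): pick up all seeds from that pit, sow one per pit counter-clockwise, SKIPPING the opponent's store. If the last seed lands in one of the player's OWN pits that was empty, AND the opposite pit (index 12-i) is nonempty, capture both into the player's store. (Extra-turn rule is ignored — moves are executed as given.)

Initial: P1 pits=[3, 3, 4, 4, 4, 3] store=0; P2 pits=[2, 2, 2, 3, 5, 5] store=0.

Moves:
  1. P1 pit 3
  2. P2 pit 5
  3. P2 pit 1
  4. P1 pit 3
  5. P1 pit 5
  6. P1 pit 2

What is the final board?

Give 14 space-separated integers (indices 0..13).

Move 1: P1 pit3 -> P1=[3,3,4,0,5,4](1) P2=[3,2,2,3,5,5](0)
Move 2: P2 pit5 -> P1=[4,4,5,1,5,4](1) P2=[3,2,2,3,5,0](1)
Move 3: P2 pit1 -> P1=[4,4,5,1,5,4](1) P2=[3,0,3,4,5,0](1)
Move 4: P1 pit3 -> P1=[4,4,5,0,6,4](1) P2=[3,0,3,4,5,0](1)
Move 5: P1 pit5 -> P1=[4,4,5,0,6,0](2) P2=[4,1,4,4,5,0](1)
Move 6: P1 pit2 -> P1=[4,4,0,1,7,1](3) P2=[5,1,4,4,5,0](1)

Answer: 4 4 0 1 7 1 3 5 1 4 4 5 0 1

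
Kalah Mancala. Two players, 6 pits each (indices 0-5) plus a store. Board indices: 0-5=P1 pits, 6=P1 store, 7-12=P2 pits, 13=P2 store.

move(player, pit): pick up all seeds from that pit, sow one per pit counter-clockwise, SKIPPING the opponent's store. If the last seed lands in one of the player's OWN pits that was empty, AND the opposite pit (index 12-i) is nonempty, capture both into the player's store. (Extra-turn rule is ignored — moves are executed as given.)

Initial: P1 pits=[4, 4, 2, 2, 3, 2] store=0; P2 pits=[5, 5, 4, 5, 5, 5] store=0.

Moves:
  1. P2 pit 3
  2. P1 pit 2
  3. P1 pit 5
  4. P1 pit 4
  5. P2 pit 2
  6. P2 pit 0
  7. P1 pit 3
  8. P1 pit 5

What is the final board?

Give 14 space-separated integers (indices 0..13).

Move 1: P2 pit3 -> P1=[5,5,2,2,3,2](0) P2=[5,5,4,0,6,6](1)
Move 2: P1 pit2 -> P1=[5,5,0,3,4,2](0) P2=[5,5,4,0,6,6](1)
Move 3: P1 pit5 -> P1=[5,5,0,3,4,0](1) P2=[6,5,4,0,6,6](1)
Move 4: P1 pit4 -> P1=[5,5,0,3,0,1](2) P2=[7,6,4,0,6,6](1)
Move 5: P2 pit2 -> P1=[5,5,0,3,0,1](2) P2=[7,6,0,1,7,7](2)
Move 6: P2 pit0 -> P1=[6,5,0,3,0,1](2) P2=[0,7,1,2,8,8](3)
Move 7: P1 pit3 -> P1=[6,5,0,0,1,2](3) P2=[0,7,1,2,8,8](3)
Move 8: P1 pit5 -> P1=[6,5,0,0,1,0](4) P2=[1,7,1,2,8,8](3)

Answer: 6 5 0 0 1 0 4 1 7 1 2 8 8 3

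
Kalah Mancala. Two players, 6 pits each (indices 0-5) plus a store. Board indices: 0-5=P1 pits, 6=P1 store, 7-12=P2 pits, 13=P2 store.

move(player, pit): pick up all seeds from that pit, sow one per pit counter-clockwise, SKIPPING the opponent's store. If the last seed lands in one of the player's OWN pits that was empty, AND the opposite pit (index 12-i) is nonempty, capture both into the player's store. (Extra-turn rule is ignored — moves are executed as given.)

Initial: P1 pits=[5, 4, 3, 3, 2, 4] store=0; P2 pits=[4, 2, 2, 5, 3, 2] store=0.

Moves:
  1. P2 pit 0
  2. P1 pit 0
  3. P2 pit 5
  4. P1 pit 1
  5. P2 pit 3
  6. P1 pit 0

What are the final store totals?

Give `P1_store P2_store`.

Answer: 1 2

Derivation:
Move 1: P2 pit0 -> P1=[5,4,3,3,2,4](0) P2=[0,3,3,6,4,2](0)
Move 2: P1 pit0 -> P1=[0,5,4,4,3,5](0) P2=[0,3,3,6,4,2](0)
Move 3: P2 pit5 -> P1=[1,5,4,4,3,5](0) P2=[0,3,3,6,4,0](1)
Move 4: P1 pit1 -> P1=[1,0,5,5,4,6](1) P2=[0,3,3,6,4,0](1)
Move 5: P2 pit3 -> P1=[2,1,6,5,4,6](1) P2=[0,3,3,0,5,1](2)
Move 6: P1 pit0 -> P1=[0,2,7,5,4,6](1) P2=[0,3,3,0,5,1](2)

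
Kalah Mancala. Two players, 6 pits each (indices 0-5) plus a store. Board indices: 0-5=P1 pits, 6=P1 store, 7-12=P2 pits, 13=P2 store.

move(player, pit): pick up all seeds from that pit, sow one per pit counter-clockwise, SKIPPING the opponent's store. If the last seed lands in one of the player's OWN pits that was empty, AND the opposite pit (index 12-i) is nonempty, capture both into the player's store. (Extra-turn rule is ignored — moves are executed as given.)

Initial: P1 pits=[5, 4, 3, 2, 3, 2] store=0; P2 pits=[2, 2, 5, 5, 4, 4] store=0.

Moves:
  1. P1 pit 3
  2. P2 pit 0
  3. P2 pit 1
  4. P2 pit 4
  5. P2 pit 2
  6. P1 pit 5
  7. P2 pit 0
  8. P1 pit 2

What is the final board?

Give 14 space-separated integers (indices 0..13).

Answer: 7 6 0 1 5 1 2 1 2 0 7 1 6 2

Derivation:
Move 1: P1 pit3 -> P1=[5,4,3,0,4,3](0) P2=[2,2,5,5,4,4](0)
Move 2: P2 pit0 -> P1=[5,4,3,0,4,3](0) P2=[0,3,6,5,4,4](0)
Move 3: P2 pit1 -> P1=[5,4,3,0,4,3](0) P2=[0,0,7,6,5,4](0)
Move 4: P2 pit4 -> P1=[6,5,4,0,4,3](0) P2=[0,0,7,6,0,5](1)
Move 5: P2 pit2 -> P1=[7,6,5,0,4,3](0) P2=[0,0,0,7,1,6](2)
Move 6: P1 pit5 -> P1=[7,6,5,0,4,0](1) P2=[1,1,0,7,1,6](2)
Move 7: P2 pit0 -> P1=[7,6,5,0,4,0](1) P2=[0,2,0,7,1,6](2)
Move 8: P1 pit2 -> P1=[7,6,0,1,5,1](2) P2=[1,2,0,7,1,6](2)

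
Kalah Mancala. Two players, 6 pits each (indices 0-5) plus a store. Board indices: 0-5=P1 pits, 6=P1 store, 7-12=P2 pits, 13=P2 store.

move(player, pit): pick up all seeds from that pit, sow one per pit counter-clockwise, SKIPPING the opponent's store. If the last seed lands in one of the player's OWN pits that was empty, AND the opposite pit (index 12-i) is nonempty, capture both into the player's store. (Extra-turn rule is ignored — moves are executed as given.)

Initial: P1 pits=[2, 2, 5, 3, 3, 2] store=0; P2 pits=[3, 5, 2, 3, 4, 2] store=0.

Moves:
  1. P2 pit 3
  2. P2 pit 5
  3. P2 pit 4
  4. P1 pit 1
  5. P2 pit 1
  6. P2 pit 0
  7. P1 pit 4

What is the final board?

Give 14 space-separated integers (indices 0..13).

Move 1: P2 pit3 -> P1=[2,2,5,3,3,2](0) P2=[3,5,2,0,5,3](1)
Move 2: P2 pit5 -> P1=[3,3,5,3,3,2](0) P2=[3,5,2,0,5,0](2)
Move 3: P2 pit4 -> P1=[4,4,6,3,3,2](0) P2=[3,5,2,0,0,1](3)
Move 4: P1 pit1 -> P1=[4,0,7,4,4,3](0) P2=[3,5,2,0,0,1](3)
Move 5: P2 pit1 -> P1=[4,0,7,4,4,3](0) P2=[3,0,3,1,1,2](4)
Move 6: P2 pit0 -> P1=[4,0,7,4,4,3](0) P2=[0,1,4,2,1,2](4)
Move 7: P1 pit4 -> P1=[4,0,7,4,0,4](1) P2=[1,2,4,2,1,2](4)

Answer: 4 0 7 4 0 4 1 1 2 4 2 1 2 4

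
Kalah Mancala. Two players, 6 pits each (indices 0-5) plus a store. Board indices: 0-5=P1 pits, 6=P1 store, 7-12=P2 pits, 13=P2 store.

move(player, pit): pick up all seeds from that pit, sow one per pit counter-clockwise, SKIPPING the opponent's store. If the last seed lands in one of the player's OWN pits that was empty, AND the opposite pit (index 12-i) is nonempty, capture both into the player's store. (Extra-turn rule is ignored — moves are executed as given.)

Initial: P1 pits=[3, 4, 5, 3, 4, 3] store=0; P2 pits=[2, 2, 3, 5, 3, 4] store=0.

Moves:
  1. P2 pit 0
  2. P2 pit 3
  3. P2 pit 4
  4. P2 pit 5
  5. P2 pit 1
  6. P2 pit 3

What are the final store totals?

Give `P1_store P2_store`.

Answer: 0 11

Derivation:
Move 1: P2 pit0 -> P1=[3,4,5,3,4,3](0) P2=[0,3,4,5,3,4](0)
Move 2: P2 pit3 -> P1=[4,5,5,3,4,3](0) P2=[0,3,4,0,4,5](1)
Move 3: P2 pit4 -> P1=[5,6,5,3,4,3](0) P2=[0,3,4,0,0,6](2)
Move 4: P2 pit5 -> P1=[6,7,6,4,5,3](0) P2=[0,3,4,0,0,0](3)
Move 5: P2 pit1 -> P1=[6,0,6,4,5,3](0) P2=[0,0,5,1,0,0](11)
Move 6: P2 pit3 -> P1=[6,0,6,4,5,3](0) P2=[0,0,5,0,1,0](11)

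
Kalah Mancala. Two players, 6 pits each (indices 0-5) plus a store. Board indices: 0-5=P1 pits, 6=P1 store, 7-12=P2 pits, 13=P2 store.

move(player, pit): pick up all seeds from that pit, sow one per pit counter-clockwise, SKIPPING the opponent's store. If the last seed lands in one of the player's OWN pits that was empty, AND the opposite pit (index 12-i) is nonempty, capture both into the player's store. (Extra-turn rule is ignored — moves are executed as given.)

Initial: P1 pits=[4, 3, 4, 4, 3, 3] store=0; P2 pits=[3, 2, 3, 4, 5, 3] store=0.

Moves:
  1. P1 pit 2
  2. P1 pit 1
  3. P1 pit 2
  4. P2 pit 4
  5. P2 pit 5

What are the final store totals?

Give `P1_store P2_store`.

Move 1: P1 pit2 -> P1=[4,3,0,5,4,4](1) P2=[3,2,3,4,5,3](0)
Move 2: P1 pit1 -> P1=[4,0,1,6,5,4](1) P2=[3,2,3,4,5,3](0)
Move 3: P1 pit2 -> P1=[4,0,0,7,5,4](1) P2=[3,2,3,4,5,3](0)
Move 4: P2 pit4 -> P1=[5,1,1,7,5,4](1) P2=[3,2,3,4,0,4](1)
Move 5: P2 pit5 -> P1=[6,2,2,7,5,4](1) P2=[3,2,3,4,0,0](2)

Answer: 1 2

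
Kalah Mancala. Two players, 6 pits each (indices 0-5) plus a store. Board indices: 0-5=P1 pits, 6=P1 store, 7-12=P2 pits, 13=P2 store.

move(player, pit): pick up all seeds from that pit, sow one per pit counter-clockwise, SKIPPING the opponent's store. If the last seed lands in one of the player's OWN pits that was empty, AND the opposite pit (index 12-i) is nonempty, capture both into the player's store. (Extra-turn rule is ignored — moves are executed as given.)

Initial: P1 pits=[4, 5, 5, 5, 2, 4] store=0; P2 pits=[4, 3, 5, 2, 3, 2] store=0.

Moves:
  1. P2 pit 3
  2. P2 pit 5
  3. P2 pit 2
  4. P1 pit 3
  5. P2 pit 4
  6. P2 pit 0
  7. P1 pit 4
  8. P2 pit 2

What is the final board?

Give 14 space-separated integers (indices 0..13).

Answer: 7 7 6 0 0 6 2 1 5 0 3 1 3 3

Derivation:
Move 1: P2 pit3 -> P1=[4,5,5,5,2,4](0) P2=[4,3,5,0,4,3](0)
Move 2: P2 pit5 -> P1=[5,6,5,5,2,4](0) P2=[4,3,5,0,4,0](1)
Move 3: P2 pit2 -> P1=[6,6,5,5,2,4](0) P2=[4,3,0,1,5,1](2)
Move 4: P1 pit3 -> P1=[6,6,5,0,3,5](1) P2=[5,4,0,1,5,1](2)
Move 5: P2 pit4 -> P1=[7,7,6,0,3,5](1) P2=[5,4,0,1,0,2](3)
Move 6: P2 pit0 -> P1=[7,7,6,0,3,5](1) P2=[0,5,1,2,1,3](3)
Move 7: P1 pit4 -> P1=[7,7,6,0,0,6](2) P2=[1,5,1,2,1,3](3)
Move 8: P2 pit2 -> P1=[7,7,6,0,0,6](2) P2=[1,5,0,3,1,3](3)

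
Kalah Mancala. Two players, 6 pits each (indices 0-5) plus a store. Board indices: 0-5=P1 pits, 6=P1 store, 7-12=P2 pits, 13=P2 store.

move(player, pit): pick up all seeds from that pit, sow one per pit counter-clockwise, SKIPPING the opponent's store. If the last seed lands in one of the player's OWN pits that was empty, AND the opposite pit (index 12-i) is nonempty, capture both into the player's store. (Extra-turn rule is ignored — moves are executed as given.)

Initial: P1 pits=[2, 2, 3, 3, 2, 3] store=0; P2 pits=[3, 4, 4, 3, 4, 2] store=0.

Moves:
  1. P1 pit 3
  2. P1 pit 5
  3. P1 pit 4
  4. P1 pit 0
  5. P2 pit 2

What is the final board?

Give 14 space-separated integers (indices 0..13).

Answer: 1 3 4 0 0 1 3 5 5 0 4 5 3 1

Derivation:
Move 1: P1 pit3 -> P1=[2,2,3,0,3,4](1) P2=[3,4,4,3,4,2](0)
Move 2: P1 pit5 -> P1=[2,2,3,0,3,0](2) P2=[4,5,5,3,4,2](0)
Move 3: P1 pit4 -> P1=[2,2,3,0,0,1](3) P2=[5,5,5,3,4,2](0)
Move 4: P1 pit0 -> P1=[0,3,4,0,0,1](3) P2=[5,5,5,3,4,2](0)
Move 5: P2 pit2 -> P1=[1,3,4,0,0,1](3) P2=[5,5,0,4,5,3](1)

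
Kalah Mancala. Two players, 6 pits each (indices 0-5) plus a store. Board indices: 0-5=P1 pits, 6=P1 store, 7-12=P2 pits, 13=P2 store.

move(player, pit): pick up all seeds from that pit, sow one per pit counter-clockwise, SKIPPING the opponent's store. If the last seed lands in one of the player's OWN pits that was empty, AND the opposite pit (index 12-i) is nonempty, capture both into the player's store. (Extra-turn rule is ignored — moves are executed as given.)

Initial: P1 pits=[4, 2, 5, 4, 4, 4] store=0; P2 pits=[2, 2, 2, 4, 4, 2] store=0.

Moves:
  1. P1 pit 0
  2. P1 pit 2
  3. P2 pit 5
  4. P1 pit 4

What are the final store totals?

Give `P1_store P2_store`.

Answer: 2 1

Derivation:
Move 1: P1 pit0 -> P1=[0,3,6,5,5,4](0) P2=[2,2,2,4,4,2](0)
Move 2: P1 pit2 -> P1=[0,3,0,6,6,5](1) P2=[3,3,2,4,4,2](0)
Move 3: P2 pit5 -> P1=[1,3,0,6,6,5](1) P2=[3,3,2,4,4,0](1)
Move 4: P1 pit4 -> P1=[1,3,0,6,0,6](2) P2=[4,4,3,5,4,0](1)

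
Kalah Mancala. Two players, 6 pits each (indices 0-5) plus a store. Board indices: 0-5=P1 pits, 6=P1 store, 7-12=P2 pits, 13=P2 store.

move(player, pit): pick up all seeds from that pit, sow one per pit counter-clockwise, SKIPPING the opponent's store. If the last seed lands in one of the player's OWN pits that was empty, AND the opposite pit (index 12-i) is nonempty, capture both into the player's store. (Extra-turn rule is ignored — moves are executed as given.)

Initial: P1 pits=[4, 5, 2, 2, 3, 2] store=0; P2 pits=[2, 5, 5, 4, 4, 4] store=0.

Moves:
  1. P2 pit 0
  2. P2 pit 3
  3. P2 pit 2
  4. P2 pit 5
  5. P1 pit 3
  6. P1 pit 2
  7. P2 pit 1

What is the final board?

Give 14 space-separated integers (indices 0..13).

Answer: 8 7 0 1 6 4 1 0 0 1 2 7 1 4

Derivation:
Move 1: P2 pit0 -> P1=[4,5,2,2,3,2](0) P2=[0,6,6,4,4,4](0)
Move 2: P2 pit3 -> P1=[5,5,2,2,3,2](0) P2=[0,6,6,0,5,5](1)
Move 3: P2 pit2 -> P1=[6,6,2,2,3,2](0) P2=[0,6,0,1,6,6](2)
Move 4: P2 pit5 -> P1=[7,7,3,3,4,2](0) P2=[0,6,0,1,6,0](3)
Move 5: P1 pit3 -> P1=[7,7,3,0,5,3](1) P2=[0,6,0,1,6,0](3)
Move 6: P1 pit2 -> P1=[7,7,0,1,6,4](1) P2=[0,6,0,1,6,0](3)
Move 7: P2 pit1 -> P1=[8,7,0,1,6,4](1) P2=[0,0,1,2,7,1](4)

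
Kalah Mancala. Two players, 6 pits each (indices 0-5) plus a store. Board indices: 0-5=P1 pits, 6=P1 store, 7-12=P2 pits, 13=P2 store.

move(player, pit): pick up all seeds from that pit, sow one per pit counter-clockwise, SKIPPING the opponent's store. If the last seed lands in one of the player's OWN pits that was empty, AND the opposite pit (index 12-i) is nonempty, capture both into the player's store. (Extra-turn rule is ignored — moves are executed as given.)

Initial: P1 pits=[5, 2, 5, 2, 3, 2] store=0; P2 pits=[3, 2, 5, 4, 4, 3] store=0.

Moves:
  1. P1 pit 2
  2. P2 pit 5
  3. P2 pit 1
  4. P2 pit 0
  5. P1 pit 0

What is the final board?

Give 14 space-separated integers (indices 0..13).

Answer: 0 4 1 4 5 4 2 0 1 7 6 5 0 1

Derivation:
Move 1: P1 pit2 -> P1=[5,2,0,3,4,3](1) P2=[4,2,5,4,4,3](0)
Move 2: P2 pit5 -> P1=[6,3,0,3,4,3](1) P2=[4,2,5,4,4,0](1)
Move 3: P2 pit1 -> P1=[6,3,0,3,4,3](1) P2=[4,0,6,5,4,0](1)
Move 4: P2 pit0 -> P1=[6,3,0,3,4,3](1) P2=[0,1,7,6,5,0](1)
Move 5: P1 pit0 -> P1=[0,4,1,4,5,4](2) P2=[0,1,7,6,5,0](1)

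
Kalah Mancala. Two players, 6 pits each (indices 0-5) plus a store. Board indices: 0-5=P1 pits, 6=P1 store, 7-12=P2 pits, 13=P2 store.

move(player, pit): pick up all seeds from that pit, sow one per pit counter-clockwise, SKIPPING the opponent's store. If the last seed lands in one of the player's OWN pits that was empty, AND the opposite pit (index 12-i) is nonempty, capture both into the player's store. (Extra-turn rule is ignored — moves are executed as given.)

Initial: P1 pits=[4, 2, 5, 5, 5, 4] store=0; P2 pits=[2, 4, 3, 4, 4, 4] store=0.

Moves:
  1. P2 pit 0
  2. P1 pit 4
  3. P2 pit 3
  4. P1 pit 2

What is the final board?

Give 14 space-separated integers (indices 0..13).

Move 1: P2 pit0 -> P1=[4,2,5,5,5,4](0) P2=[0,5,4,4,4,4](0)
Move 2: P1 pit4 -> P1=[4,2,5,5,0,5](1) P2=[1,6,5,4,4,4](0)
Move 3: P2 pit3 -> P1=[5,2,5,5,0,5](1) P2=[1,6,5,0,5,5](1)
Move 4: P1 pit2 -> P1=[5,2,0,6,1,6](2) P2=[2,6,5,0,5,5](1)

Answer: 5 2 0 6 1 6 2 2 6 5 0 5 5 1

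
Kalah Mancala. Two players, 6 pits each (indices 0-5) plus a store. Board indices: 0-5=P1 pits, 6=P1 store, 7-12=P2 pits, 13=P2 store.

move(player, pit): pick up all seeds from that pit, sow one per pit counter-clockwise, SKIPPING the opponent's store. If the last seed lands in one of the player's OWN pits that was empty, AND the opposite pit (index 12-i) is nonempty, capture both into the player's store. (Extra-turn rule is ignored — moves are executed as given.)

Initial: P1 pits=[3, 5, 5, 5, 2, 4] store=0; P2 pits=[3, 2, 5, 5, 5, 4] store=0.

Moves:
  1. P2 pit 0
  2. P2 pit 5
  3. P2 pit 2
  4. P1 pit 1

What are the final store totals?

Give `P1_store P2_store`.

Answer: 1 2

Derivation:
Move 1: P2 pit0 -> P1=[3,5,5,5,2,4](0) P2=[0,3,6,6,5,4](0)
Move 2: P2 pit5 -> P1=[4,6,6,5,2,4](0) P2=[0,3,6,6,5,0](1)
Move 3: P2 pit2 -> P1=[5,7,6,5,2,4](0) P2=[0,3,0,7,6,1](2)
Move 4: P1 pit1 -> P1=[5,0,7,6,3,5](1) P2=[1,4,0,7,6,1](2)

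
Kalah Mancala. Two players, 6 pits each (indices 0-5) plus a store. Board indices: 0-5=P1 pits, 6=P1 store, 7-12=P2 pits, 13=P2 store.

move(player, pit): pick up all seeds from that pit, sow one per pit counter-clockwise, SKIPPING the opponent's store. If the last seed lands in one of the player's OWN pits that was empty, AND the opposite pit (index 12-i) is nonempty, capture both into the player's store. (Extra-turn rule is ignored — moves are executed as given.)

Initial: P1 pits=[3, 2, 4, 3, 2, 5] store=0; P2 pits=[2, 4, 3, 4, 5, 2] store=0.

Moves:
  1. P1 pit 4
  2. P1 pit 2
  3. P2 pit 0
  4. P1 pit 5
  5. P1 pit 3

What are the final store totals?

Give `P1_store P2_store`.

Answer: 4 0

Derivation:
Move 1: P1 pit4 -> P1=[3,2,4,3,0,6](1) P2=[2,4,3,4,5,2](0)
Move 2: P1 pit2 -> P1=[3,2,0,4,1,7](2) P2=[2,4,3,4,5,2](0)
Move 3: P2 pit0 -> P1=[3,2,0,4,1,7](2) P2=[0,5,4,4,5,2](0)
Move 4: P1 pit5 -> P1=[3,2,0,4,1,0](3) P2=[1,6,5,5,6,3](0)
Move 5: P1 pit3 -> P1=[3,2,0,0,2,1](4) P2=[2,6,5,5,6,3](0)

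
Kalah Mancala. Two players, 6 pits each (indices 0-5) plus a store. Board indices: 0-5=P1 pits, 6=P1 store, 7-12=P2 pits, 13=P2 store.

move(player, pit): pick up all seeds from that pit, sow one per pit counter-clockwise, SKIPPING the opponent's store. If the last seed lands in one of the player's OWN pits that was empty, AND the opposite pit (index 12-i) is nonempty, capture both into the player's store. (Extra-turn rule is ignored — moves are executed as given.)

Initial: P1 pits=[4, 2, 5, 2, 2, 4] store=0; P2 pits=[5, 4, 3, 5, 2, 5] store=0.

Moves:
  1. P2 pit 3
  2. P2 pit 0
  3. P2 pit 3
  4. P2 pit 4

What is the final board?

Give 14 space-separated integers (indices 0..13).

Answer: 6 4 6 2 2 4 0 0 5 4 0 0 8 2

Derivation:
Move 1: P2 pit3 -> P1=[5,3,5,2,2,4](0) P2=[5,4,3,0,3,6](1)
Move 2: P2 pit0 -> P1=[5,3,5,2,2,4](0) P2=[0,5,4,1,4,7](1)
Move 3: P2 pit3 -> P1=[5,3,5,2,2,4](0) P2=[0,5,4,0,5,7](1)
Move 4: P2 pit4 -> P1=[6,4,6,2,2,4](0) P2=[0,5,4,0,0,8](2)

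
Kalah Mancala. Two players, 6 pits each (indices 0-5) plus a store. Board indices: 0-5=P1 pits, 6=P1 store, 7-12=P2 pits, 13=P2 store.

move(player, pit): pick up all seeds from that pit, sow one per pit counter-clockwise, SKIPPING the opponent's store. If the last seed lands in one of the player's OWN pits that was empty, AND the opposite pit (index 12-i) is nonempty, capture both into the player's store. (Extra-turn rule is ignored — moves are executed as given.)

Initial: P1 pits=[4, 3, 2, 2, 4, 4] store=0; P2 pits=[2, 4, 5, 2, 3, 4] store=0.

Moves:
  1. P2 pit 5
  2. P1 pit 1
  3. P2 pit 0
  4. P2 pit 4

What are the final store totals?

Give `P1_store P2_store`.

Move 1: P2 pit5 -> P1=[5,4,3,2,4,4](0) P2=[2,4,5,2,3,0](1)
Move 2: P1 pit1 -> P1=[5,0,4,3,5,5](0) P2=[2,4,5,2,3,0](1)
Move 3: P2 pit0 -> P1=[5,0,4,3,5,5](0) P2=[0,5,6,2,3,0](1)
Move 4: P2 pit4 -> P1=[6,0,4,3,5,5](0) P2=[0,5,6,2,0,1](2)

Answer: 0 2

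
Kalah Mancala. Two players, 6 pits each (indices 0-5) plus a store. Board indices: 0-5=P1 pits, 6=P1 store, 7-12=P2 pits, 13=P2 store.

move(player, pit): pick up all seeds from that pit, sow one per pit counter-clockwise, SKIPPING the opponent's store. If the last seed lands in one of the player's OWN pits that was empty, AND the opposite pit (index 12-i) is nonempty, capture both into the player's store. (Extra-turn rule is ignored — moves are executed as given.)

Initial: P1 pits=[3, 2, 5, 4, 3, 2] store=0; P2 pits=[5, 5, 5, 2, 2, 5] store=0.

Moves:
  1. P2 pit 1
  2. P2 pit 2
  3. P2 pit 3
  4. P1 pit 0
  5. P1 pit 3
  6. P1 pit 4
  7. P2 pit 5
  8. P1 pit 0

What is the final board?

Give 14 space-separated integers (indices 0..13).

Answer: 0 6 7 1 1 6 2 8 2 1 0 5 0 4

Derivation:
Move 1: P2 pit1 -> P1=[3,2,5,4,3,2](0) P2=[5,0,6,3,3,6](1)
Move 2: P2 pit2 -> P1=[4,3,5,4,3,2](0) P2=[5,0,0,4,4,7](2)
Move 3: P2 pit3 -> P1=[5,3,5,4,3,2](0) P2=[5,0,0,0,5,8](3)
Move 4: P1 pit0 -> P1=[0,4,6,5,4,3](0) P2=[5,0,0,0,5,8](3)
Move 5: P1 pit3 -> P1=[0,4,6,0,5,4](1) P2=[6,1,0,0,5,8](3)
Move 6: P1 pit4 -> P1=[0,4,6,0,0,5](2) P2=[7,2,1,0,5,8](3)
Move 7: P2 pit5 -> P1=[1,5,7,1,1,6](2) P2=[8,2,1,0,5,0](4)
Move 8: P1 pit0 -> P1=[0,6,7,1,1,6](2) P2=[8,2,1,0,5,0](4)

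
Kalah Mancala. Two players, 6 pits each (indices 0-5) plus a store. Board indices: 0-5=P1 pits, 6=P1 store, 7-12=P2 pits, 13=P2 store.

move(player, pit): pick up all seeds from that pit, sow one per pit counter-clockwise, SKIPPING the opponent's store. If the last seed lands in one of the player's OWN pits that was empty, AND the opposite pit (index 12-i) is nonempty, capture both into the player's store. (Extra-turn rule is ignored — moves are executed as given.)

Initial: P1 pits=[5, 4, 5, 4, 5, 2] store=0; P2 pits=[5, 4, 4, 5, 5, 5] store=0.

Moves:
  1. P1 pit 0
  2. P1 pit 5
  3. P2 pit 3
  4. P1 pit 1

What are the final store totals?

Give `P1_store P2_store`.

Move 1: P1 pit0 -> P1=[0,5,6,5,6,3](0) P2=[5,4,4,5,5,5](0)
Move 2: P1 pit5 -> P1=[0,5,6,5,6,0](1) P2=[6,5,4,5,5,5](0)
Move 3: P2 pit3 -> P1=[1,6,6,5,6,0](1) P2=[6,5,4,0,6,6](1)
Move 4: P1 pit1 -> P1=[1,0,7,6,7,1](2) P2=[7,5,4,0,6,6](1)

Answer: 2 1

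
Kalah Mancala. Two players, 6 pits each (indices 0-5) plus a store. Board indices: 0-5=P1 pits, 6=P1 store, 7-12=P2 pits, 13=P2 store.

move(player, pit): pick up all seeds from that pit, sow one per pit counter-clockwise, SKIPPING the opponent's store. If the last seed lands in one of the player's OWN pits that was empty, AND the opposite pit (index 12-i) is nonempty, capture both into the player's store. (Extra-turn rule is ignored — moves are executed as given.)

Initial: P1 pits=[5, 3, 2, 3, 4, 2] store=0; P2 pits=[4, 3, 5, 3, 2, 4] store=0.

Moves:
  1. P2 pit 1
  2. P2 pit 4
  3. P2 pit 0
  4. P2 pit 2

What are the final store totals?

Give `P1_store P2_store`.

Answer: 0 6

Derivation:
Move 1: P2 pit1 -> P1=[5,3,2,3,4,2](0) P2=[4,0,6,4,3,4](0)
Move 2: P2 pit4 -> P1=[6,3,2,3,4,2](0) P2=[4,0,6,4,0,5](1)
Move 3: P2 pit0 -> P1=[6,0,2,3,4,2](0) P2=[0,1,7,5,0,5](5)
Move 4: P2 pit2 -> P1=[7,1,3,3,4,2](0) P2=[0,1,0,6,1,6](6)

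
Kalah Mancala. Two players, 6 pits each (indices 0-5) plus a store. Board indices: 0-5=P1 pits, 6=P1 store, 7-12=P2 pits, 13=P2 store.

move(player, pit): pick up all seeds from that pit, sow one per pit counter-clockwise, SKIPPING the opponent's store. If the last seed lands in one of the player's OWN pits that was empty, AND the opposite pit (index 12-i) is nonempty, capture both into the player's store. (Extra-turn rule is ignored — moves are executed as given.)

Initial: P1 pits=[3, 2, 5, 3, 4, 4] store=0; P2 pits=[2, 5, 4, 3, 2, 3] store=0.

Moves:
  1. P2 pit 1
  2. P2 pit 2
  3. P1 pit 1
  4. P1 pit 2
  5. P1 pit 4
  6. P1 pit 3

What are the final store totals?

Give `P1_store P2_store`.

Answer: 3 2

Derivation:
Move 1: P2 pit1 -> P1=[3,2,5,3,4,4](0) P2=[2,0,5,4,3,4](1)
Move 2: P2 pit2 -> P1=[4,2,5,3,4,4](0) P2=[2,0,0,5,4,5](2)
Move 3: P1 pit1 -> P1=[4,0,6,4,4,4](0) P2=[2,0,0,5,4,5](2)
Move 4: P1 pit2 -> P1=[4,0,0,5,5,5](1) P2=[3,1,0,5,4,5](2)
Move 5: P1 pit4 -> P1=[4,0,0,5,0,6](2) P2=[4,2,1,5,4,5](2)
Move 6: P1 pit3 -> P1=[4,0,0,0,1,7](3) P2=[5,3,1,5,4,5](2)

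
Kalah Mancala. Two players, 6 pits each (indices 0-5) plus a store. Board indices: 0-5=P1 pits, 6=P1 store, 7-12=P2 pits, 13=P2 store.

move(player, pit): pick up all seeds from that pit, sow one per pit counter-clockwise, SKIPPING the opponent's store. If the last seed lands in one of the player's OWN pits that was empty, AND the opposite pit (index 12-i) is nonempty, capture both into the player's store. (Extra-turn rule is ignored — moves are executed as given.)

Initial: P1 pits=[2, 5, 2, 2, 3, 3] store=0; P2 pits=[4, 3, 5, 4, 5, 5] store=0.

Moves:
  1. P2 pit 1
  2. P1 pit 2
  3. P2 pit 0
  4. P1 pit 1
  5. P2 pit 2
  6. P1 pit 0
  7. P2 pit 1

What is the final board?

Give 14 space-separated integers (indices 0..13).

Move 1: P2 pit1 -> P1=[2,5,2,2,3,3](0) P2=[4,0,6,5,6,5](0)
Move 2: P1 pit2 -> P1=[2,5,0,3,4,3](0) P2=[4,0,6,5,6,5](0)
Move 3: P2 pit0 -> P1=[2,5,0,3,4,3](0) P2=[0,1,7,6,7,5](0)
Move 4: P1 pit1 -> P1=[2,0,1,4,5,4](1) P2=[0,1,7,6,7,5](0)
Move 5: P2 pit2 -> P1=[3,1,2,4,5,4](1) P2=[0,1,0,7,8,6](1)
Move 6: P1 pit0 -> P1=[0,2,3,5,5,4](1) P2=[0,1,0,7,8,6](1)
Move 7: P2 pit1 -> P1=[0,2,3,0,5,4](1) P2=[0,0,0,7,8,6](7)

Answer: 0 2 3 0 5 4 1 0 0 0 7 8 6 7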